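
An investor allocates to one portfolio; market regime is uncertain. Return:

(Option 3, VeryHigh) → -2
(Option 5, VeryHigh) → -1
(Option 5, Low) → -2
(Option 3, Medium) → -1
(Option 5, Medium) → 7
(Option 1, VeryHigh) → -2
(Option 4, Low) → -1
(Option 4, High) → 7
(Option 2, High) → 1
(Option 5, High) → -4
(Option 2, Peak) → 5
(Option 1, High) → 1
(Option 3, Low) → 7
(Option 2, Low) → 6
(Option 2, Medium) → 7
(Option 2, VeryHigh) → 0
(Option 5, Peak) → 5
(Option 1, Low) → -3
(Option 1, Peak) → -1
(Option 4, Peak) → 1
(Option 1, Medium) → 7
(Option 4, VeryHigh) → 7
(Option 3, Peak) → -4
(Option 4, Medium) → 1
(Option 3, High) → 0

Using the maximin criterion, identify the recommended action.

Option 2

Row minima: Option 1=-3, Option 2=0, Option 3=-4, Option 4=-1, Option 5=-4
Best worst-case = 0 → Option 2.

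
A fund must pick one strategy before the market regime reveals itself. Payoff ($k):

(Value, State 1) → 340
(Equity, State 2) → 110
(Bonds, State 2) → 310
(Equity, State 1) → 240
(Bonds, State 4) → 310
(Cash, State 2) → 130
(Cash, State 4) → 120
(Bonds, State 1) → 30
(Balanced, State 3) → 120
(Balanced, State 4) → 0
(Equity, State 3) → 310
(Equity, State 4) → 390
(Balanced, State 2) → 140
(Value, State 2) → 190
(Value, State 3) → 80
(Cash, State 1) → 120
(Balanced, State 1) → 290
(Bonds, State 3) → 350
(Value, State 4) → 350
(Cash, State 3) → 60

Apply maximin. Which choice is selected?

Equity

Row minima: Value=80, Balanced=0, Bonds=30, Cash=60, Equity=110
Best worst-case = 110 → Equity.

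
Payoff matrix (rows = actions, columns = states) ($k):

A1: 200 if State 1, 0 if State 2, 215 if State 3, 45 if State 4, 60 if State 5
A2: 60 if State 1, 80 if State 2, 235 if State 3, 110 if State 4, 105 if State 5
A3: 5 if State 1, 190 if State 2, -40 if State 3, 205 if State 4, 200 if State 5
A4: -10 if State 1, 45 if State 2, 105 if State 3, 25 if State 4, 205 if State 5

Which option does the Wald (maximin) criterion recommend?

Row minima: A1=0, A2=60, A3=-40, A4=-10
Best worst-case = 60 → A2.

A2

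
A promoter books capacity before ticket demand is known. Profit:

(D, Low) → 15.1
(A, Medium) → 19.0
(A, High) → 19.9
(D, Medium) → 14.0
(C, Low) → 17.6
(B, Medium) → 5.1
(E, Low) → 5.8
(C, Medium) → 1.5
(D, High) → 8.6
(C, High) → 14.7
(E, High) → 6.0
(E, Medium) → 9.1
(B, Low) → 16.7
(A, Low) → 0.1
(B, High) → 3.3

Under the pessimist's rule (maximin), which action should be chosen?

D

Row minima: A=0.1, B=3.3, C=1.5, D=8.6, E=5.8
Best worst-case = 8.6 → D.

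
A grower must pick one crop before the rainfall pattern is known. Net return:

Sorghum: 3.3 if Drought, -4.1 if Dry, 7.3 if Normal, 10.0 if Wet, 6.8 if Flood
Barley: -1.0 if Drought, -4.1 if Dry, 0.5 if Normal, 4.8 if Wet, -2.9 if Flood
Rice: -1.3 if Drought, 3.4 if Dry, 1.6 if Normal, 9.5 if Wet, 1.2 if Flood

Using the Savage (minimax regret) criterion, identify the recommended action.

Rice

Column bests: Drought=3.3, Dry=3.4, Normal=7.3, Wet=10.0, Flood=6.8.
Sorghum regrets: 0.0, 7.5, 0.0, 0.0, 0.0 → max 7.5
Barley regrets: 4.3, 7.5, 6.8, 5.2, 9.7 → max 9.7
Rice regrets: 4.6, 0.0, 5.7, 0.5, 5.6 → max 5.7
Smallest max regret = 5.7 → Rice.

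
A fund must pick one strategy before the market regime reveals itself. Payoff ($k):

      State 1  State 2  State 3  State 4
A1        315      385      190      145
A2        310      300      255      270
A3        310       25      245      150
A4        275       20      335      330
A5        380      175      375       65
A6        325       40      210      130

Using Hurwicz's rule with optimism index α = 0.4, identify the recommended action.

A2

A1: 0.4·385 + 0.6·145 = 241
A2: 0.4·310 + 0.6·255 = 277
A3: 0.4·310 + 0.6·25 = 139
A4: 0.4·335 + 0.6·20 = 146
A5: 0.4·380 + 0.6·65 = 191
A6: 0.4·325 + 0.6·40 = 154
Highest Hurwicz score = 277 → A2.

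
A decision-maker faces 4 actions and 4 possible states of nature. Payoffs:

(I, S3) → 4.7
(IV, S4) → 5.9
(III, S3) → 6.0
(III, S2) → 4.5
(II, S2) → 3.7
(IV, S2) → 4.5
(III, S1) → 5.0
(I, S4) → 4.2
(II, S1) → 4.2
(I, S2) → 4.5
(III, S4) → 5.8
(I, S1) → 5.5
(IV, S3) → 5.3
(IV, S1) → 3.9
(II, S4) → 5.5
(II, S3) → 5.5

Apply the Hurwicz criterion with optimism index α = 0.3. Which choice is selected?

III

I: 0.3·5.5 + 0.7·4.2 = 4.59
II: 0.3·5.5 + 0.7·3.7 = 4.24
III: 0.3·6.0 + 0.7·4.5 = 4.95
IV: 0.3·5.9 + 0.7·3.9 = 4.5
Highest Hurwicz score = 4.95 → III.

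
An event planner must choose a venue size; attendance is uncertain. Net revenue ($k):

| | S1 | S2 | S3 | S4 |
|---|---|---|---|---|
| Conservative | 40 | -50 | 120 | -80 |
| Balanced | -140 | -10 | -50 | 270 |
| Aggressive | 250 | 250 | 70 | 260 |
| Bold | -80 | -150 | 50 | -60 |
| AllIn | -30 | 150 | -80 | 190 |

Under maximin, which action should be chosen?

Aggressive

Row minima: Conservative=-80, Balanced=-140, Aggressive=70, Bold=-150, AllIn=-80
Best worst-case = 70 → Aggressive.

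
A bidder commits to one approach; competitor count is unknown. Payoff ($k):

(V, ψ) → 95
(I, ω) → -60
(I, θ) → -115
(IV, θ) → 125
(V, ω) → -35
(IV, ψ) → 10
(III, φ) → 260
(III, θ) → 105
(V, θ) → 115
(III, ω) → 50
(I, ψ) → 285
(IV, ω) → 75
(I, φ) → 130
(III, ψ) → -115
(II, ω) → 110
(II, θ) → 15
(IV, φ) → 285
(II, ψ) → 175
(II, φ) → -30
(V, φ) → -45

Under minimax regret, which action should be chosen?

I

Column bests: θ=125, φ=285, ψ=285, ω=110.
I regrets: 240, 155, 0, 170 → max 240
II regrets: 110, 315, 110, 0 → max 315
III regrets: 20, 25, 400, 60 → max 400
IV regrets: 0, 0, 275, 35 → max 275
V regrets: 10, 330, 190, 145 → max 330
Smallest max regret = 240 → I.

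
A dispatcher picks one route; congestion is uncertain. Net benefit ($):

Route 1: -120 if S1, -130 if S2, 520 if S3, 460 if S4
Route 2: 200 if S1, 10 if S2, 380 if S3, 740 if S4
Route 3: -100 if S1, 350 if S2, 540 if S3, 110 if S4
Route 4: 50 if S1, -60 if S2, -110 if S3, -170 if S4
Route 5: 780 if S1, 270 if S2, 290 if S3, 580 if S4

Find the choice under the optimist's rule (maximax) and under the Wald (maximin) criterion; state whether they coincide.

Row maxima: Route 1=520, Route 2=740, Route 3=540, Route 4=50, Route 5=780
Best best-case = 780 → Route 5.
Row minima: Route 1=-130, Route 2=10, Route 3=-100, Route 4=-170, Route 5=270
Best worst-case = 270 → Route 5.

maximax → Route 5; maximin → Route 5 (agree)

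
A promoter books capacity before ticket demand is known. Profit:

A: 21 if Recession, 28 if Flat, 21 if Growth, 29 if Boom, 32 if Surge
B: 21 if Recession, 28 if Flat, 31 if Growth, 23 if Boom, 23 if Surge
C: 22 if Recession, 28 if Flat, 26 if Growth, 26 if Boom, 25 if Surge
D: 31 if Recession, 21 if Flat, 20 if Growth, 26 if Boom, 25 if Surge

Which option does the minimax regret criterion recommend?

Column bests: Recession=31, Flat=28, Growth=31, Boom=29, Surge=32.
A regrets: 10, 0, 10, 0, 0 → max 10
B regrets: 10, 0, 0, 6, 9 → max 10
C regrets: 9, 0, 5, 3, 7 → max 9
D regrets: 0, 7, 11, 3, 7 → max 11
Smallest max regret = 9 → C.

C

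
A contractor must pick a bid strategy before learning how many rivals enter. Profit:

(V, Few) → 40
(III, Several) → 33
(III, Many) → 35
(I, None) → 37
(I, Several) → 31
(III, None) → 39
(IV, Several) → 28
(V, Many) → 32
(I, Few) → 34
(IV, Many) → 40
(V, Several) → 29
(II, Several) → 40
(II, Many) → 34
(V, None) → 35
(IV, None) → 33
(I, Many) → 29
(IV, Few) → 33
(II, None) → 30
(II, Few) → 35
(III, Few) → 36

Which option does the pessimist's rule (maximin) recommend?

Row minima: I=29, II=30, III=33, IV=28, V=29
Best worst-case = 33 → III.

III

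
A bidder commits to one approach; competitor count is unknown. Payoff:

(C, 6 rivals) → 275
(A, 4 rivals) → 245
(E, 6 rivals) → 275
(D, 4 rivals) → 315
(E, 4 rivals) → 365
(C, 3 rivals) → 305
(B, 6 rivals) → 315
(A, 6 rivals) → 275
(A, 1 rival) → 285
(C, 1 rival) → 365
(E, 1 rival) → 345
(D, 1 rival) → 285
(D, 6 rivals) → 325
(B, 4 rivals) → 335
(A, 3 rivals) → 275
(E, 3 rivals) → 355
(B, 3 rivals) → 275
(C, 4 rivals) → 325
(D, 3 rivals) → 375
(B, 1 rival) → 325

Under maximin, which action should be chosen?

D

Row minima: A=245, B=275, C=275, D=285, E=275
Best worst-case = 285 → D.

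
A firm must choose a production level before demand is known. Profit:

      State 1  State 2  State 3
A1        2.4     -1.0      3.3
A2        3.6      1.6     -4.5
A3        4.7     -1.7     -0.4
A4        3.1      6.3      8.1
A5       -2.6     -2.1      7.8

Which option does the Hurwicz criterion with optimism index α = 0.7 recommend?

A4

A1: 0.7·3.3 + 0.3·(-1.0) = 2.01
A2: 0.7·3.6 + 0.3·(-4.5) = 1.17
A3: 0.7·4.7 + 0.3·(-1.7) = 2.78
A4: 0.7·8.1 + 0.3·3.1 = 6.6
A5: 0.7·7.8 + 0.3·(-2.6) = 4.68
Highest Hurwicz score = 6.6 → A4.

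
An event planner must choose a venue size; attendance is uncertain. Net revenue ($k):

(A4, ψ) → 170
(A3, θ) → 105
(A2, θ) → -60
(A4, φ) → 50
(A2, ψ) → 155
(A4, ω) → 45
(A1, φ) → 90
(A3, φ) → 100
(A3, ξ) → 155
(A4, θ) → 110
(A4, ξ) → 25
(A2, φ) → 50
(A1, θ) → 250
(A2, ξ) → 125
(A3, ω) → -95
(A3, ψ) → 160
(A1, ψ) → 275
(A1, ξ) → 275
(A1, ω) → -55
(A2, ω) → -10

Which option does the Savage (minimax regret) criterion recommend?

A1

Column bests: θ=250, φ=100, ψ=275, ω=45, ξ=275.
A1 regrets: 0, 10, 0, 100, 0 → max 100
A2 regrets: 310, 50, 120, 55, 150 → max 310
A3 regrets: 145, 0, 115, 140, 120 → max 145
A4 regrets: 140, 50, 105, 0, 250 → max 250
Smallest max regret = 100 → A1.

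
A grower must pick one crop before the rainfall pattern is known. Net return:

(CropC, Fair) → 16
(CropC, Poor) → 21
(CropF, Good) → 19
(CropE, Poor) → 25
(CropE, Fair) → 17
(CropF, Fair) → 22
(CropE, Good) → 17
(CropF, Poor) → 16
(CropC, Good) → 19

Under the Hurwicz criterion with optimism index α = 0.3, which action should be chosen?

CropC: 0.3·21 + 0.7·16 = 17.5
CropF: 0.3·22 + 0.7·16 = 17.8
CropE: 0.3·25 + 0.7·17 = 19.4
Highest Hurwicz score = 19.4 → CropE.

CropE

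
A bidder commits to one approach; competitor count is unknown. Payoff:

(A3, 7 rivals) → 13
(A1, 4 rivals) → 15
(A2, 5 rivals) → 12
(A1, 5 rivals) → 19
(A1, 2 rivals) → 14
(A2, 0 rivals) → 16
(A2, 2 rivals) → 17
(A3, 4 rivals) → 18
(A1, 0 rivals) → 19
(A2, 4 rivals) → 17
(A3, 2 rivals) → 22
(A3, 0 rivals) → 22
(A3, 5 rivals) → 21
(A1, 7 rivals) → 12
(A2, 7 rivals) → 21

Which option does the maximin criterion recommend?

Row minima: A1=12, A2=12, A3=13
Best worst-case = 13 → A3.

A3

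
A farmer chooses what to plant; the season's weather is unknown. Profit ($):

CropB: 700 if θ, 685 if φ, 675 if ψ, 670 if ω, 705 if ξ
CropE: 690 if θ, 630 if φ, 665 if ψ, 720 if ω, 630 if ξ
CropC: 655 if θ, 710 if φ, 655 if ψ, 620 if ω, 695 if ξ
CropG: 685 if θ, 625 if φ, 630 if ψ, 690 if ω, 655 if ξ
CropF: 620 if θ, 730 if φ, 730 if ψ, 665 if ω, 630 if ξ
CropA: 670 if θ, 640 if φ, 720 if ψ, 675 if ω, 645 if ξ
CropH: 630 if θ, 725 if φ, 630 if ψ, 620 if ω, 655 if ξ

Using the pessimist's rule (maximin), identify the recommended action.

Row minima: CropB=670, CropE=630, CropC=620, CropG=625, CropF=620, CropA=640, CropH=620
Best worst-case = 670 → CropB.

CropB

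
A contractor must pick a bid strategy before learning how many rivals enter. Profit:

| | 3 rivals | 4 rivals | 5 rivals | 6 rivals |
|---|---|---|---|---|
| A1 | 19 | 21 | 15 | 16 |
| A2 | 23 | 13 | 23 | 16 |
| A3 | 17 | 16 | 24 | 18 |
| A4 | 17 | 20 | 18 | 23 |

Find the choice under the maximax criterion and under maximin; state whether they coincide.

maximax → A3; maximin → A4 (disagree)

Row maxima: A1=21, A2=23, A3=24, A4=23
Best best-case = 24 → A3.
Row minima: A1=15, A2=13, A3=16, A4=17
Best worst-case = 17 → A4.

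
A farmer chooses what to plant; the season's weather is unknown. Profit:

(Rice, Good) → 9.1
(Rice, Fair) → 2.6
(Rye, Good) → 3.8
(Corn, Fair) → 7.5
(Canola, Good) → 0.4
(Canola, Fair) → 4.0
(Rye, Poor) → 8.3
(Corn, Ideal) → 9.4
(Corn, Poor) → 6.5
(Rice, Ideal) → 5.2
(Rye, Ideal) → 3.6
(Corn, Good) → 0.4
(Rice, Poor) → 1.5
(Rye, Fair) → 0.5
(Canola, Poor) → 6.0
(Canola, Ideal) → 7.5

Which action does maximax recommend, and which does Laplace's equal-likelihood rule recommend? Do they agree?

maximax → Corn; laplace → Corn (agree)

Row maxima: Canola=7.5, Rice=9.1, Corn=9.4, Rye=8.3
Best best-case = 9.4 → Corn.
Row averages: Canola=4.475, Rice=4.6, Corn=5.95, Rye=4.05
Highest average = 5.95 → Corn.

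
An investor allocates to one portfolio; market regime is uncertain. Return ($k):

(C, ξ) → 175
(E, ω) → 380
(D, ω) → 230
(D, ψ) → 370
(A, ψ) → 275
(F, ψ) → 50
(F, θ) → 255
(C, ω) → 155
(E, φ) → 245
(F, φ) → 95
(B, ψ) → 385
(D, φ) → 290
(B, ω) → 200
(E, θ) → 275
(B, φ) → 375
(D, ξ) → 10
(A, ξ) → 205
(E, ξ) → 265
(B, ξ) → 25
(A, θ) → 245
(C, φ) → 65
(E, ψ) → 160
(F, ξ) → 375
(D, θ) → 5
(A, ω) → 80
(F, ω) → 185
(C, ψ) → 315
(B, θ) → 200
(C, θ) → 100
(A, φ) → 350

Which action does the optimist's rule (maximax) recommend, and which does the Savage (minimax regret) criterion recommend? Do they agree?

Row maxima: A=350, B=385, C=315, D=370, E=380, F=375
Best best-case = 385 → B.
Column bests: θ=275, φ=375, ψ=385, ω=380, ξ=375.
A regrets: 30, 25, 110, 300, 170 → max 300
B regrets: 75, 0, 0, 180, 350 → max 350
C regrets: 175, 310, 70, 225, 200 → max 310
D regrets: 270, 85, 15, 150, 365 → max 365
E regrets: 0, 130, 225, 0, 110 → max 225
F regrets: 20, 280, 335, 195, 0 → max 335
Smallest max regret = 225 → E.

maximax → B; minimax regret → E (disagree)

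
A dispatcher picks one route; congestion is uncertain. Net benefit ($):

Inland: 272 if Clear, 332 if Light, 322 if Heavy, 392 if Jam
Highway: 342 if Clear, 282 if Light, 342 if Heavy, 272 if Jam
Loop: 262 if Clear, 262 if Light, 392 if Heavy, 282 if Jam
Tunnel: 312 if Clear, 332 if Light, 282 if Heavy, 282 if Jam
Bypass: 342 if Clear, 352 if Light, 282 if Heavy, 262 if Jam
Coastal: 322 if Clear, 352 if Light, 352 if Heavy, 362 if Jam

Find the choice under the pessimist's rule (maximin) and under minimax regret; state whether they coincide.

maximin → Coastal; minimax regret → Coastal (agree)

Row minima: Inland=272, Highway=272, Loop=262, Tunnel=282, Bypass=262, Coastal=322
Best worst-case = 322 → Coastal.
Column bests: Clear=342, Light=352, Heavy=392, Jam=392.
Inland regrets: 70, 20, 70, 0 → max 70
Highway regrets: 0, 70, 50, 120 → max 120
Loop regrets: 80, 90, 0, 110 → max 110
Tunnel regrets: 30, 20, 110, 110 → max 110
Bypass regrets: 0, 0, 110, 130 → max 130
Coastal regrets: 20, 0, 40, 30 → max 40
Smallest max regret = 40 → Coastal.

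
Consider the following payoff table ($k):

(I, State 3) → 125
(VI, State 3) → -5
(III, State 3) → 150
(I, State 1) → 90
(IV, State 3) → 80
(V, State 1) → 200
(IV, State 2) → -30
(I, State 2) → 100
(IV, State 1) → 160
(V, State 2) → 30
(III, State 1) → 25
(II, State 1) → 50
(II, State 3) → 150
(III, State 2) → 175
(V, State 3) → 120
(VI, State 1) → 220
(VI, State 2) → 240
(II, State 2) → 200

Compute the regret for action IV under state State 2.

Best payoff under State 2 is 240.
Regret = 240 − (-30) = 270.

270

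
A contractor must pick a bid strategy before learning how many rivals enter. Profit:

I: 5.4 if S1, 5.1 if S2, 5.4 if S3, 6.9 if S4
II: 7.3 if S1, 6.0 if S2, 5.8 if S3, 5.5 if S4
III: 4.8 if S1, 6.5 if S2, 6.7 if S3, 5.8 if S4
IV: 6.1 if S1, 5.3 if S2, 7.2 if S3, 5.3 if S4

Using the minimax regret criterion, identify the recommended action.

Column bests: S1=7.3, S2=6.5, S3=7.2, S4=6.9.
I regrets: 1.9, 1.4, 1.8, 0.0 → max 1.9
II regrets: 0.0, 0.5, 1.4, 1.4 → max 1.4
III regrets: 2.5, 0.0, 0.5, 1.1 → max 2.5
IV regrets: 1.2, 1.2, 0.0, 1.6 → max 1.6
Smallest max regret = 1.4 → II.

II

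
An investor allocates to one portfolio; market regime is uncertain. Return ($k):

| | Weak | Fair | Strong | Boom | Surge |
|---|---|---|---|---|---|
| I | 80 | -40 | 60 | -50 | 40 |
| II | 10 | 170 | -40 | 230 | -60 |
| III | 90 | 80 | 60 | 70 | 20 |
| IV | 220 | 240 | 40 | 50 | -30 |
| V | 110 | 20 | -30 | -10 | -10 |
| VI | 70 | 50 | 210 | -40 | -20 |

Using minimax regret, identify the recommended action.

Column bests: Weak=220, Fair=240, Strong=210, Boom=230, Surge=40.
I regrets: 140, 280, 150, 280, 0 → max 280
II regrets: 210, 70, 250, 0, 100 → max 250
III regrets: 130, 160, 150, 160, 20 → max 160
IV regrets: 0, 0, 170, 180, 70 → max 180
V regrets: 110, 220, 240, 240, 50 → max 240
VI regrets: 150, 190, 0, 270, 60 → max 270
Smallest max regret = 160 → III.

III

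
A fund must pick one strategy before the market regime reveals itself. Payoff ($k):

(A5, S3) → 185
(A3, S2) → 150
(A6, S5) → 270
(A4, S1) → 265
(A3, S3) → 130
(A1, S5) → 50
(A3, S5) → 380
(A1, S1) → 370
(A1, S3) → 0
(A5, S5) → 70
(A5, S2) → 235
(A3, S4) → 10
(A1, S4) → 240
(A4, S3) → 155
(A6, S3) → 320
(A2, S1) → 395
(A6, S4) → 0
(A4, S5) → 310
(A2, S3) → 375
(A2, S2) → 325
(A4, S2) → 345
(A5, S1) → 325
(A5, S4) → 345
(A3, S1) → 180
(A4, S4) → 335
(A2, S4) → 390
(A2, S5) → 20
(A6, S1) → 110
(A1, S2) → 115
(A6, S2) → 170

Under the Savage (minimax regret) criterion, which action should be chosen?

A4

Column bests: S1=395, S2=345, S3=375, S4=390, S5=380.
A1 regrets: 25, 230, 375, 150, 330 → max 375
A2 regrets: 0, 20, 0, 0, 360 → max 360
A3 regrets: 215, 195, 245, 380, 0 → max 380
A4 regrets: 130, 0, 220, 55, 70 → max 220
A5 regrets: 70, 110, 190, 45, 310 → max 310
A6 regrets: 285, 175, 55, 390, 110 → max 390
Smallest max regret = 220 → A4.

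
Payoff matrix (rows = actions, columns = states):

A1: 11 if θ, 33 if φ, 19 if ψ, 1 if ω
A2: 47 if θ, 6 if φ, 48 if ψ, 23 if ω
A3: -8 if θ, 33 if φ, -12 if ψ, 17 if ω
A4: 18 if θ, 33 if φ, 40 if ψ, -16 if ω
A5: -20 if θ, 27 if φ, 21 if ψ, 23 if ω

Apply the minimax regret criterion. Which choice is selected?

A2

Column bests: θ=47, φ=33, ψ=48, ω=23.
A1 regrets: 36, 0, 29, 22 → max 36
A2 regrets: 0, 27, 0, 0 → max 27
A3 regrets: 55, 0, 60, 6 → max 60
A4 regrets: 29, 0, 8, 39 → max 39
A5 regrets: 67, 6, 27, 0 → max 67
Smallest max regret = 27 → A2.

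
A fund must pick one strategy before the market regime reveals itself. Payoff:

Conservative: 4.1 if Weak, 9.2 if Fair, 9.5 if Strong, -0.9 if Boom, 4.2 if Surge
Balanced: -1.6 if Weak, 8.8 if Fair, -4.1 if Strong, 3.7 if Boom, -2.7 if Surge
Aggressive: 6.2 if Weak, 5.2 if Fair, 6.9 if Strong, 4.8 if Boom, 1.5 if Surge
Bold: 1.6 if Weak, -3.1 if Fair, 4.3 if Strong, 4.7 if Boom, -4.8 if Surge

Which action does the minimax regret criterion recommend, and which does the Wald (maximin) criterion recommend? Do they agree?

Column bests: Weak=6.2, Fair=9.2, Strong=9.5, Boom=4.8, Surge=4.2.
Conservative regrets: 2.1, 0.0, 0.0, 5.7, 0.0 → max 5.7
Balanced regrets: 7.8, 0.4, 13.6, 1.1, 6.9 → max 13.6
Aggressive regrets: 0.0, 4.0, 2.6, 0.0, 2.7 → max 4.0
Bold regrets: 4.6, 12.3, 5.2, 0.1, 9.0 → max 12.3
Smallest max regret = 4.0 → Aggressive.
Row minima: Conservative=-0.9, Balanced=-4.1, Aggressive=1.5, Bold=-4.8
Best worst-case = 1.5 → Aggressive.

minimax regret → Aggressive; maximin → Aggressive (agree)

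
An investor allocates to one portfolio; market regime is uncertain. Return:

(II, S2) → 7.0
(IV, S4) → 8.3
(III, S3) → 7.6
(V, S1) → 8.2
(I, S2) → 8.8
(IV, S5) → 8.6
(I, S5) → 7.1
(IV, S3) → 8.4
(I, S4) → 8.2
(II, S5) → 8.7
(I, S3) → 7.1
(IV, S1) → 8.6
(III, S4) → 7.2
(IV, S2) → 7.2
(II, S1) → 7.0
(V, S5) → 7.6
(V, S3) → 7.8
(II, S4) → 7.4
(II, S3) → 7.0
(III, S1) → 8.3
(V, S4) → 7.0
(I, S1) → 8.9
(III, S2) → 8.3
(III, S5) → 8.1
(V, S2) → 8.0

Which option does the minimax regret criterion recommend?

Column bests: S1=8.9, S2=8.8, S3=8.4, S4=8.3, S5=8.7.
I regrets: 0.0, 0.0, 1.3, 0.1, 1.6 → max 1.6
II regrets: 1.9, 1.8, 1.4, 0.9, 0.0 → max 1.9
III regrets: 0.6, 0.5, 0.8, 1.1, 0.6 → max 1.1
IV regrets: 0.3, 1.6, 0.0, 0.0, 0.1 → max 1.6
V regrets: 0.7, 0.8, 0.6, 1.3, 1.1 → max 1.3
Smallest max regret = 1.1 → III.

III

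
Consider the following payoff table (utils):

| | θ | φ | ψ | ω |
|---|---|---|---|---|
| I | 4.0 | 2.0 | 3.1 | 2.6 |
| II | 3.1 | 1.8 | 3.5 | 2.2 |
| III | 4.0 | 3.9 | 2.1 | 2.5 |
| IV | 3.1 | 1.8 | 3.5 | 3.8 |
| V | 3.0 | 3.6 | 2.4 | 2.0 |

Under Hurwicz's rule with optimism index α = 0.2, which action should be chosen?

I: 0.2·4.0 + 0.8·2.0 = 2.4
II: 0.2·3.5 + 0.8·1.8 = 2.14
III: 0.2·4.0 + 0.8·2.1 = 2.48
IV: 0.2·3.8 + 0.8·1.8 = 2.2
V: 0.2·3.6 + 0.8·2.0 = 2.32
Highest Hurwicz score = 2.48 → III.

III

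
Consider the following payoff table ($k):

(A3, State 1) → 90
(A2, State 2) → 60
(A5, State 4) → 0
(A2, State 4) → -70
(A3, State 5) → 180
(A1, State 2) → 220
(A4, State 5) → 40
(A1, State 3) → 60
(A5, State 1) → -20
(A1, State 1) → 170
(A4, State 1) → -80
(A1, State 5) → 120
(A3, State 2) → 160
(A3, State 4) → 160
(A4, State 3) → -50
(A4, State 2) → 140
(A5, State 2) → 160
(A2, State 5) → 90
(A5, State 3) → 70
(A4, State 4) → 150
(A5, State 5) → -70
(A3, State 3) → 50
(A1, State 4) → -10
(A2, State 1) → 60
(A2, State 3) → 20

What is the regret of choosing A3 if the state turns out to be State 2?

60

Best payoff under State 2 is 220.
Regret = 220 − 160 = 60.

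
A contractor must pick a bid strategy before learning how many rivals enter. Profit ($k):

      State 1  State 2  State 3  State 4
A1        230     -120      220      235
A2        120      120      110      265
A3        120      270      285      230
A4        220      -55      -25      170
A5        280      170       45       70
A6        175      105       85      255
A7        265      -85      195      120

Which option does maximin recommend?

A3

Row minima: A1=-120, A2=110, A3=120, A4=-55, A5=45, A6=85, A7=-85
Best worst-case = 120 → A3.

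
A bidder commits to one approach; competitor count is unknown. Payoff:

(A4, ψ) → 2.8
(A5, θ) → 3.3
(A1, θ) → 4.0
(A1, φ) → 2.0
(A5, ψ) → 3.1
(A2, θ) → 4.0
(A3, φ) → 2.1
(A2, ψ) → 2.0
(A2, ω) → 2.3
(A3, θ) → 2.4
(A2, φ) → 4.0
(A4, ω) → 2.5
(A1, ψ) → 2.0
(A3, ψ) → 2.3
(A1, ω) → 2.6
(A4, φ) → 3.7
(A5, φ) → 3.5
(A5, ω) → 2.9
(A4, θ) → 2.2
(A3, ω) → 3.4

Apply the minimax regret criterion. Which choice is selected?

A5

Column bests: θ=4.0, φ=4.0, ψ=3.1, ω=3.4.
A1 regrets: 0.0, 2.0, 1.1, 0.8 → max 2.0
A2 regrets: 0.0, 0.0, 1.1, 1.1 → max 1.1
A3 regrets: 1.6, 1.9, 0.8, 0.0 → max 1.9
A4 regrets: 1.8, 0.3, 0.3, 0.9 → max 1.8
A5 regrets: 0.7, 0.5, 0.0, 0.5 → max 0.7
Smallest max regret = 0.7 → A5.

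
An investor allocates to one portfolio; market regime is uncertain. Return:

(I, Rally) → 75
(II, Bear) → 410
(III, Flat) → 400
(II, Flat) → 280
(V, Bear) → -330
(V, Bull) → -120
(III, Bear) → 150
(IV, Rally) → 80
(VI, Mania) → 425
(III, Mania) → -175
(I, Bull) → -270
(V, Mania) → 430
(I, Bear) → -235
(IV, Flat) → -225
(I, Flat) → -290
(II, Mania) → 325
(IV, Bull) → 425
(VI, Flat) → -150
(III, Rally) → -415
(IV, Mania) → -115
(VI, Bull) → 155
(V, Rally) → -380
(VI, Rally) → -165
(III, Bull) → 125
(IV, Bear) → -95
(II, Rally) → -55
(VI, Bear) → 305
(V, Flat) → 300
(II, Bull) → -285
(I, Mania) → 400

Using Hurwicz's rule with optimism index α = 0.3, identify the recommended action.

I: 0.3·400 + 0.7·(-290) = -83
II: 0.3·410 + 0.7·(-285) = -76.5
III: 0.3·400 + 0.7·(-415) = -170.5
IV: 0.3·425 + 0.7·(-225) = -30
V: 0.3·430 + 0.7·(-380) = -137
VI: 0.3·425 + 0.7·(-165) = 12
Highest Hurwicz score = 12 → VI.

VI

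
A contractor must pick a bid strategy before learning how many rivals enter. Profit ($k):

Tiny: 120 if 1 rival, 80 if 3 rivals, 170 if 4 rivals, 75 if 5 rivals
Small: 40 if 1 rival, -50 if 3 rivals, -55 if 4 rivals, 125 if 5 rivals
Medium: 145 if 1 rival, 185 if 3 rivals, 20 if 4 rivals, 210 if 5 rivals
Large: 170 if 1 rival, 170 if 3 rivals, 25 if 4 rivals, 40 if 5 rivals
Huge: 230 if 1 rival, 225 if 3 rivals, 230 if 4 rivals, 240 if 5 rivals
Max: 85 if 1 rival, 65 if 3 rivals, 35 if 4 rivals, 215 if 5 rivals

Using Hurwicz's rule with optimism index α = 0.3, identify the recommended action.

Tiny: 0.3·170 + 0.7·75 = 103.5
Small: 0.3·125 + 0.7·(-55) = -1
Medium: 0.3·210 + 0.7·20 = 77
Large: 0.3·170 + 0.7·25 = 68.5
Huge: 0.3·240 + 0.7·225 = 229.5
Max: 0.3·215 + 0.7·35 = 89
Highest Hurwicz score = 229.5 → Huge.

Huge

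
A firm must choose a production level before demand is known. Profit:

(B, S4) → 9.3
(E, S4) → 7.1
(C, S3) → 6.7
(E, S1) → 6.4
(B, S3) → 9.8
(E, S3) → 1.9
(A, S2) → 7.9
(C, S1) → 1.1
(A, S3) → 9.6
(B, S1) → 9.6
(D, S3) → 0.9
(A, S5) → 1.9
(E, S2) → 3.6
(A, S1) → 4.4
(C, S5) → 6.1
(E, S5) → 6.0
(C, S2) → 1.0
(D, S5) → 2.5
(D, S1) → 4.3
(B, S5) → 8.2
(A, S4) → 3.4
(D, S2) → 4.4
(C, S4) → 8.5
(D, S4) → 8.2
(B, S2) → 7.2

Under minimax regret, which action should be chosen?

B

Column bests: S1=9.6, S2=7.9, S3=9.8, S4=9.3, S5=8.2.
A regrets: 5.2, 0.0, 0.2, 5.9, 6.3 → max 6.3
B regrets: 0.0, 0.7, 0.0, 0.0, 0.0 → max 0.7
C regrets: 8.5, 6.9, 3.1, 0.8, 2.1 → max 8.5
D regrets: 5.3, 3.5, 8.9, 1.1, 5.7 → max 8.9
E regrets: 3.2, 4.3, 7.9, 2.2, 2.2 → max 7.9
Smallest max regret = 0.7 → B.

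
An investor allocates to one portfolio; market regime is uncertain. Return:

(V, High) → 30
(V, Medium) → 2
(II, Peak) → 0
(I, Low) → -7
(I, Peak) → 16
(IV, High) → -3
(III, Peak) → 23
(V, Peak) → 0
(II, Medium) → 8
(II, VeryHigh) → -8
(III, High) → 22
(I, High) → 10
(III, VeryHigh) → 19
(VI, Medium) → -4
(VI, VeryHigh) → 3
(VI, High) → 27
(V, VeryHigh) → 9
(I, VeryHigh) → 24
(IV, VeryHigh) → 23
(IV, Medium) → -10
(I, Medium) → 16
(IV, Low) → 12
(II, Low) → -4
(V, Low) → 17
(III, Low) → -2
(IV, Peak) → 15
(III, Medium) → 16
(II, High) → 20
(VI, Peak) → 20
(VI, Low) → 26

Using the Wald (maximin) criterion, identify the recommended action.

Row minima: I=-7, II=-8, III=-2, IV=-10, V=0, VI=-4
Best worst-case = 0 → V.

V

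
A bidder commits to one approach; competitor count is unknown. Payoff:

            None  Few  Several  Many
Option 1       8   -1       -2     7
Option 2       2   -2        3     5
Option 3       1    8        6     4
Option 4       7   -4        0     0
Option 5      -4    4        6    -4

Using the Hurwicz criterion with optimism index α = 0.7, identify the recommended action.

Option 1: 0.7·8 + 0.3·(-2) = 5
Option 2: 0.7·5 + 0.3·(-2) = 2.9
Option 3: 0.7·8 + 0.3·1 = 5.9
Option 4: 0.7·7 + 0.3·(-4) = 3.7
Option 5: 0.7·6 + 0.3·(-4) = 3
Highest Hurwicz score = 5.9 → Option 3.

Option 3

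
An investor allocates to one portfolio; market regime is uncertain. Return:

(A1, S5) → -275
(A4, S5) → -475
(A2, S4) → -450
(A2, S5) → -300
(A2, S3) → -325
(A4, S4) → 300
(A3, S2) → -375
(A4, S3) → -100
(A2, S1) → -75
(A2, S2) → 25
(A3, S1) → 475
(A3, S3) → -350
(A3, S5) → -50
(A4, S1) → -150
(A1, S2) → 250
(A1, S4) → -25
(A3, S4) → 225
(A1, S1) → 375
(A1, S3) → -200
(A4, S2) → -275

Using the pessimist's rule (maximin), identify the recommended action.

Row minima: A1=-275, A2=-450, A3=-375, A4=-475
Best worst-case = -275 → A1.

A1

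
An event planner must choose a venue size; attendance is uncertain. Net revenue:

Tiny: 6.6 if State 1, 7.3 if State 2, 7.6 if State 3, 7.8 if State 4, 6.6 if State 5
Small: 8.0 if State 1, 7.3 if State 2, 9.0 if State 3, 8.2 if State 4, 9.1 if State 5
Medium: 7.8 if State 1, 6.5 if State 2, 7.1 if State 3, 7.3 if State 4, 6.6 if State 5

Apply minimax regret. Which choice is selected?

Column bests: State 1=8.0, State 2=7.3, State 3=9.0, State 4=8.2, State 5=9.1.
Tiny regrets: 1.4, 0.0, 1.4, 0.4, 2.5 → max 2.5
Small regrets: 0.0, 0.0, 0.0, 0.0, 0.0 → max 0.0
Medium regrets: 0.2, 0.8, 1.9, 0.9, 2.5 → max 2.5
Smallest max regret = 0.0 → Small.

Small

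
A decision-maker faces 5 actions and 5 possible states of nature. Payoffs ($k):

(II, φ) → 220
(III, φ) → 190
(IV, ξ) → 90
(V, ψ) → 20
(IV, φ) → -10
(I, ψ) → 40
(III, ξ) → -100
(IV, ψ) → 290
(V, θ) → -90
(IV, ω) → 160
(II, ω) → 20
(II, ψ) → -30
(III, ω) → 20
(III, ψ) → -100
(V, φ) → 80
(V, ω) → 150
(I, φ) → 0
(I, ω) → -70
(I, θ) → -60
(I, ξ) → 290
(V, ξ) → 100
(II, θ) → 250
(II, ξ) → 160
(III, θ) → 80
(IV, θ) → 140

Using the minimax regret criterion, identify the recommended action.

IV

Column bests: θ=250, φ=220, ψ=290, ω=160, ξ=290.
I regrets: 310, 220, 250, 230, 0 → max 310
II regrets: 0, 0, 320, 140, 130 → max 320
III regrets: 170, 30, 390, 140, 390 → max 390
IV regrets: 110, 230, 0, 0, 200 → max 230
V regrets: 340, 140, 270, 10, 190 → max 340
Smallest max regret = 230 → IV.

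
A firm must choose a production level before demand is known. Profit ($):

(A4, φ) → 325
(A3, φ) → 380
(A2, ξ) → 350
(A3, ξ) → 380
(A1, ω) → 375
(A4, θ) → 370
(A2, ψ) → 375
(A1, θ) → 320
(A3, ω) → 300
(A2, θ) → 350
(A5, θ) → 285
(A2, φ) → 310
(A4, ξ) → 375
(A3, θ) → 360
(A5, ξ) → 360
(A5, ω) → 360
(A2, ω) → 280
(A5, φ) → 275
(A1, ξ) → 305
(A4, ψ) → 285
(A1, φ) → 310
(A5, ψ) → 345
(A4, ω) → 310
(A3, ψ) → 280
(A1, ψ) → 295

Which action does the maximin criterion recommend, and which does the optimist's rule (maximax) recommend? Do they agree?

maximin → A1; maximax → A3 (disagree)

Row minima: A1=295, A2=280, A3=280, A4=285, A5=275
Best worst-case = 295 → A1.
Row maxima: A1=375, A2=375, A3=380, A4=375, A5=360
Best best-case = 380 → A3.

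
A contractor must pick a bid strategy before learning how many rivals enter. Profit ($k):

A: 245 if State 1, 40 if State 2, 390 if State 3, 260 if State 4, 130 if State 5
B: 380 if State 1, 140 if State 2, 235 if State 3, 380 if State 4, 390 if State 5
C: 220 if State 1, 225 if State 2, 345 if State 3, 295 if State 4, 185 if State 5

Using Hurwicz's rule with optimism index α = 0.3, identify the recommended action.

A: 0.3·390 + 0.7·40 = 145
B: 0.3·390 + 0.7·140 = 215
C: 0.3·345 + 0.7·185 = 233
Highest Hurwicz score = 233 → C.

C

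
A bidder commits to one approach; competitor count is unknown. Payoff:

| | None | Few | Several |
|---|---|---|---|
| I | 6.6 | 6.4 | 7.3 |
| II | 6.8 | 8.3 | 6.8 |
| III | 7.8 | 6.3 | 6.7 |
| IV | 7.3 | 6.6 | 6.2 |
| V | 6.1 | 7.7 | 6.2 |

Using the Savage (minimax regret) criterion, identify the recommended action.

II

Column bests: None=7.8, Few=8.3, Several=7.3.
I regrets: 1.2, 1.9, 0.0 → max 1.9
II regrets: 1.0, 0.0, 0.5 → max 1.0
III regrets: 0.0, 2.0, 0.6 → max 2.0
IV regrets: 0.5, 1.7, 1.1 → max 1.7
V regrets: 1.7, 0.6, 1.1 → max 1.7
Smallest max regret = 1.0 → II.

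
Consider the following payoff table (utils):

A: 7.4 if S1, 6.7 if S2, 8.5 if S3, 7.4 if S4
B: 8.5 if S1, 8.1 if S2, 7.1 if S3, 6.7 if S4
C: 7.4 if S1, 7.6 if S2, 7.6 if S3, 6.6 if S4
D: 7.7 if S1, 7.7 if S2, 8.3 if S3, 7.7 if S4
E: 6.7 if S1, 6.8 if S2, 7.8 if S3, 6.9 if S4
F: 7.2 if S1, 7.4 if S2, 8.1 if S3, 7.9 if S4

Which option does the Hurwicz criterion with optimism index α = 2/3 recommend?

D

A: 2/3·8.5 + 1/3·6.7 = 7.9
B: 2/3·8.5 + 1/3·6.7 = 7.9
C: 2/3·7.6 + 1/3·6.6 = 109/15
D: 2/3·8.3 + 1/3·7.7 = 8.1
E: 2/3·7.8 + 1/3·6.7 = 223/30
F: 2/3·8.1 + 1/3·7.2 = 7.8
Highest Hurwicz score = 8.1 → D.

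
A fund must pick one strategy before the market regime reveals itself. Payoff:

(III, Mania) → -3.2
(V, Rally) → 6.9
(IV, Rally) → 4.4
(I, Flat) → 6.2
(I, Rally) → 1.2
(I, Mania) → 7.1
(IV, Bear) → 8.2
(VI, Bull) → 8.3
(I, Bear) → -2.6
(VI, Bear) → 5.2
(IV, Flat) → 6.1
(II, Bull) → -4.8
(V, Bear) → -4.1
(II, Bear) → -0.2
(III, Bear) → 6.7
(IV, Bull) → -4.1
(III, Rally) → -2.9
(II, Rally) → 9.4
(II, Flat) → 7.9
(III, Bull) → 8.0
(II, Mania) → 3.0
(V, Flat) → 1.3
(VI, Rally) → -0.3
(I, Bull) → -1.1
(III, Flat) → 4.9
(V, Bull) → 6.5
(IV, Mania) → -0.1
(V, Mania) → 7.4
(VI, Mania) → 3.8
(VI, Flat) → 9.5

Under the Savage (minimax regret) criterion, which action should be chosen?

Column bests: Bear=8.2, Flat=9.5, Bull=8.3, Rally=9.4, Mania=7.4.
I regrets: 10.8, 3.3, 9.4, 8.2, 0.3 → max 10.8
II regrets: 8.4, 1.6, 13.1, 0.0, 4.4 → max 13.1
III regrets: 1.5, 4.6, 0.3, 12.3, 10.6 → max 12.3
IV regrets: 0.0, 3.4, 12.4, 5.0, 7.5 → max 12.4
V regrets: 12.3, 8.2, 1.8, 2.5, 0.0 → max 12.3
VI regrets: 3.0, 0.0, 0.0, 9.7, 3.6 → max 9.7
Smallest max regret = 9.7 → VI.

VI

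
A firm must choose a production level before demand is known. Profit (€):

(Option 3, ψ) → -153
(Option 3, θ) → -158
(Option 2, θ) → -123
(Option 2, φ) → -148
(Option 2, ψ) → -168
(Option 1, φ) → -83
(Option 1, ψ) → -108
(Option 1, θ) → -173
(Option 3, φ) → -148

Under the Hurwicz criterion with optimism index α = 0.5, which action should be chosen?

Option 1: 0.5·(-83) + 0.5·(-173) = -128
Option 2: 0.5·(-123) + 0.5·(-168) = -145.5
Option 3: 0.5·(-148) + 0.5·(-158) = -153
Highest Hurwicz score = -128 → Option 1.

Option 1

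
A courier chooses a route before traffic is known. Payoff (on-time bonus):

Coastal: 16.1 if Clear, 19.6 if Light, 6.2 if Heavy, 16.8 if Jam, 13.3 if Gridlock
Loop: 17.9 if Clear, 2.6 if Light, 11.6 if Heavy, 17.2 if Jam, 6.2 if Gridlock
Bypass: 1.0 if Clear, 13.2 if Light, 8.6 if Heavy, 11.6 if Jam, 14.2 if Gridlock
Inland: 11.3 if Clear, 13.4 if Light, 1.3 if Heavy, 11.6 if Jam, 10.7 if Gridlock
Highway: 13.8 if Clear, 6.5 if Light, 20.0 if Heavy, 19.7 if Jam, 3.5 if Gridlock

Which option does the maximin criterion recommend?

Row minima: Coastal=6.2, Loop=2.6, Bypass=1.0, Inland=1.3, Highway=3.5
Best worst-case = 6.2 → Coastal.

Coastal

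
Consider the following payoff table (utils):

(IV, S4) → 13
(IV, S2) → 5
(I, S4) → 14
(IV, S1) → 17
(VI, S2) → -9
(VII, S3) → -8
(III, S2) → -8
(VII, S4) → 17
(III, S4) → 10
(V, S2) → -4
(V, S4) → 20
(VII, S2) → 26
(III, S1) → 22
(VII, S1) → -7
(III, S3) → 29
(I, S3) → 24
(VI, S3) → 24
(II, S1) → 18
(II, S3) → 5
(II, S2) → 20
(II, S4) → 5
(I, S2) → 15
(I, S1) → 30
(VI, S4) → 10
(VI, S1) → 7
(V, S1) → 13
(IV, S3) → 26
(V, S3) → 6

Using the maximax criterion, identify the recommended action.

Row maxima: I=30, II=20, III=29, IV=26, V=20, VI=24, VII=26
Best best-case = 30 → I.

I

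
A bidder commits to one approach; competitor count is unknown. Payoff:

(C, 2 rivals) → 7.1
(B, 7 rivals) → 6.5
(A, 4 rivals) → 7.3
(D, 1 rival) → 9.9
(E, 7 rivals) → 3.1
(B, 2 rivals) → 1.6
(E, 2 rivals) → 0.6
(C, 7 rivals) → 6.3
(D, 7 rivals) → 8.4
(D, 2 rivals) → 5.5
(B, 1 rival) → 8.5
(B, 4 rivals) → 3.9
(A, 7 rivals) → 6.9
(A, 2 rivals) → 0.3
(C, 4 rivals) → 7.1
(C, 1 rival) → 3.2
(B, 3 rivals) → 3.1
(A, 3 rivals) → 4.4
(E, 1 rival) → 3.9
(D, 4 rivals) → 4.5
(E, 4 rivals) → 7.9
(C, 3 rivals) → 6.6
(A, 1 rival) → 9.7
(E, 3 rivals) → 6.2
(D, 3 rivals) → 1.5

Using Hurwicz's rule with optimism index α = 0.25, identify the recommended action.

A: 0.25·9.7 + 0.75·0.3 = 2.65
B: 0.25·8.5 + 0.75·1.6 = 3.325
C: 0.25·7.1 + 0.75·3.2 = 4.175
D: 0.25·9.9 + 0.75·1.5 = 3.6
E: 0.25·7.9 + 0.75·0.6 = 2.425
Highest Hurwicz score = 4.175 → C.

C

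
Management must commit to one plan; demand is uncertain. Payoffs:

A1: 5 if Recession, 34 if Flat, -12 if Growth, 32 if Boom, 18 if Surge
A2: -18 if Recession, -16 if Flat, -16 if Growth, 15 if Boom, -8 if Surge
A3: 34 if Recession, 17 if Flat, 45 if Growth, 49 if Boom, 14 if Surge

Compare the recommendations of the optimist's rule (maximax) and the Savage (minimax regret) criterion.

Row maxima: A1=34, A2=15, A3=49
Best best-case = 49 → A3.
Column bests: Recession=34, Flat=34, Growth=45, Boom=49, Surge=18.
A1 regrets: 29, 0, 57, 17, 0 → max 57
A2 regrets: 52, 50, 61, 34, 26 → max 61
A3 regrets: 0, 17, 0, 0, 4 → max 17
Smallest max regret = 17 → A3.

maximax → A3; minimax regret → A3 (agree)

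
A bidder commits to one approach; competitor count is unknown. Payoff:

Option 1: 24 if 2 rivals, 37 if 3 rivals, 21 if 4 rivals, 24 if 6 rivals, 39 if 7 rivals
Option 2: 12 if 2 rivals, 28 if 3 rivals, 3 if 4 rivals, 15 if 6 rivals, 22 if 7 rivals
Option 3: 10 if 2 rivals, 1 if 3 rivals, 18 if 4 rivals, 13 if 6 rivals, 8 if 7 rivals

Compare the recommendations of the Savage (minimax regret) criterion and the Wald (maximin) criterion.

minimax regret → Option 1; maximin → Option 1 (agree)

Column bests: 2 rivals=24, 3 rivals=37, 4 rivals=21, 6 rivals=24, 7 rivals=39.
Option 1 regrets: 0, 0, 0, 0, 0 → max 0
Option 2 regrets: 12, 9, 18, 9, 17 → max 18
Option 3 regrets: 14, 36, 3, 11, 31 → max 36
Smallest max regret = 0 → Option 1.
Row minima: Option 1=21, Option 2=3, Option 3=1
Best worst-case = 21 → Option 1.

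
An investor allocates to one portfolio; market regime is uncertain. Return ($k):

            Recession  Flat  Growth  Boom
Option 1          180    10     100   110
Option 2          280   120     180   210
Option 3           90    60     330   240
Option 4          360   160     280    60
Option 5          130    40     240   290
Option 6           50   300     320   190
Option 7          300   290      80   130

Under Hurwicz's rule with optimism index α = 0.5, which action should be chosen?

Option 4

Option 1: 0.5·180 + 0.5·10 = 95
Option 2: 0.5·280 + 0.5·120 = 200
Option 3: 0.5·330 + 0.5·60 = 195
Option 4: 0.5·360 + 0.5·60 = 210
Option 5: 0.5·290 + 0.5·40 = 165
Option 6: 0.5·320 + 0.5·50 = 185
Option 7: 0.5·300 + 0.5·80 = 190
Highest Hurwicz score = 210 → Option 4.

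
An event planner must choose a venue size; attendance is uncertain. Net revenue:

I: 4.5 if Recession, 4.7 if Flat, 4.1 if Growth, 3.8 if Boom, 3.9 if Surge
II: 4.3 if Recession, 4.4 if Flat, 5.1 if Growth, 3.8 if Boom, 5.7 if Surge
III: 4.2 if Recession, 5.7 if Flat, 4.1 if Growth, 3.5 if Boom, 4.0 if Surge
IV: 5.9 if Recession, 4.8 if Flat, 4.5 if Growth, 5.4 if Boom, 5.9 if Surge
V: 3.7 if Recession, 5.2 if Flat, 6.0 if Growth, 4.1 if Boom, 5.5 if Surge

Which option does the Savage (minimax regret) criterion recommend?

IV

Column bests: Recession=5.9, Flat=5.7, Growth=6.0, Boom=5.4, Surge=5.9.
I regrets: 1.4, 1.0, 1.9, 1.6, 2.0 → max 2.0
II regrets: 1.6, 1.3, 0.9, 1.6, 0.2 → max 1.6
III regrets: 1.7, 0.0, 1.9, 1.9, 1.9 → max 1.9
IV regrets: 0.0, 0.9, 1.5, 0.0, 0.0 → max 1.5
V regrets: 2.2, 0.5, 0.0, 1.3, 0.4 → max 2.2
Smallest max regret = 1.5 → IV.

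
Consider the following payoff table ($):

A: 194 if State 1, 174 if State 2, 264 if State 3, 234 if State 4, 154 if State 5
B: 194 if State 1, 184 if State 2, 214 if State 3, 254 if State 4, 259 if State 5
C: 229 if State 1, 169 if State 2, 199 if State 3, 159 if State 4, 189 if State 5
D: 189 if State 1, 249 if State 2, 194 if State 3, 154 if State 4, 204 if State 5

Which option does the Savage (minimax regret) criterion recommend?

Column bests: State 1=229, State 2=249, State 3=264, State 4=254, State 5=259.
A regrets: 35, 75, 0, 20, 105 → max 105
B regrets: 35, 65, 50, 0, 0 → max 65
C regrets: 0, 80, 65, 95, 70 → max 95
D regrets: 40, 0, 70, 100, 55 → max 100
Smallest max regret = 65 → B.

B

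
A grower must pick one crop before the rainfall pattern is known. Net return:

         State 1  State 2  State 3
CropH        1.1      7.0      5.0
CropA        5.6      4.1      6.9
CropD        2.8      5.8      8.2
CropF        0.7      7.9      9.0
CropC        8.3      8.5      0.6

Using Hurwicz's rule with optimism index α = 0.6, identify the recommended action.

CropH: 0.6·7.0 + 0.4·1.1 = 4.64
CropA: 0.6·6.9 + 0.4·4.1 = 5.78
CropD: 0.6·8.2 + 0.4·2.8 = 6.04
CropF: 0.6·9.0 + 0.4·0.7 = 5.68
CropC: 0.6·8.5 + 0.4·0.6 = 5.34
Highest Hurwicz score = 6.04 → CropD.

CropD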